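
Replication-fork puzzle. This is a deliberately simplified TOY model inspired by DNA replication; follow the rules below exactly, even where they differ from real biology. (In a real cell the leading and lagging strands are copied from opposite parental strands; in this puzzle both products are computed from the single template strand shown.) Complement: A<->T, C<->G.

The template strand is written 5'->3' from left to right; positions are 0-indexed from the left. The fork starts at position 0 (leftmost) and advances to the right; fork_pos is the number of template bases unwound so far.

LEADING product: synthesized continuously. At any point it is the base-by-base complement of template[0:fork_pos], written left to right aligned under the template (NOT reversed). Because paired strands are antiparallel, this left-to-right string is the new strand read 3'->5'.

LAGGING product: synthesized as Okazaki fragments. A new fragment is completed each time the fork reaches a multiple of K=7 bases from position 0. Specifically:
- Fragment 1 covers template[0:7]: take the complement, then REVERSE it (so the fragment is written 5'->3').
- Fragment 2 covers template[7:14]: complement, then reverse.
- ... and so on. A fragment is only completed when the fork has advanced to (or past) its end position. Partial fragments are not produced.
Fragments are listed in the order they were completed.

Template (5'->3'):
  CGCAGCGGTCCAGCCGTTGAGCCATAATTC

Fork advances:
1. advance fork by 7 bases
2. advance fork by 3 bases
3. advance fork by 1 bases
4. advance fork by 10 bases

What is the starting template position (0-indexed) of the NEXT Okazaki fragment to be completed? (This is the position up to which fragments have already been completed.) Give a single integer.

Step 1: advance 7 -> fork_pos = 0 + 7 = 7. Reached multiple(s) of 7: 7 -> fragment 1 completed (1 total).
Step 2: advance 3 -> fork_pos = 7 + 3 = 10. Next multiple of 7 is 14 (not reached); still 1 fragment(s).
Step 3: advance 1 -> fork_pos = 10 + 1 = 11. Next multiple of 7 is 14 (not reached); still 1 fragment(s).
Step 4: advance 10 -> fork_pos = 11 + 10 = 21. Reached multiple(s) of 7: 14, 21 -> fragments 2-3 completed (3 total).
3 fragment(s) completed, covering template[0:21] (3 x 7 = 21). The next fragment, fragment 4, covers template[21:28], so it starts at position 21.

Answer: 21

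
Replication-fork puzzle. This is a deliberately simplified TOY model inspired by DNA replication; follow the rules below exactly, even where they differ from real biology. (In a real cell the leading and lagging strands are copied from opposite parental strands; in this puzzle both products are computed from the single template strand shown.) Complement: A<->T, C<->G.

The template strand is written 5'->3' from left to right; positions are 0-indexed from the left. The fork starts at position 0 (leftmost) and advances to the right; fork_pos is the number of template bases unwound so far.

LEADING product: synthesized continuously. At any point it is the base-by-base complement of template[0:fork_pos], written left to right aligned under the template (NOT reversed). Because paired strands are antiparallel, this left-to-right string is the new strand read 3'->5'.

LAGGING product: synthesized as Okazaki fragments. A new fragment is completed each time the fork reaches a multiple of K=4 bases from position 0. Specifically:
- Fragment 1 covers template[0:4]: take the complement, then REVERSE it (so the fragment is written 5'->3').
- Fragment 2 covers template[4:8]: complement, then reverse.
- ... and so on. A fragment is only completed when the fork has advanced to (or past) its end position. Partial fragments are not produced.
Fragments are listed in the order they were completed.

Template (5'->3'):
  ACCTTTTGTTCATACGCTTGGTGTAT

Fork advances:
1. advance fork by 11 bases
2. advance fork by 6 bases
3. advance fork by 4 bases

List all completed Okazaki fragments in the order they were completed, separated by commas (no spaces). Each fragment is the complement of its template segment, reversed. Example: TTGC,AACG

Answer: AGGT,CAAA,TGAA,CGTA,CAAG

Derivation:
Step 1: advance 11 -> fork_pos = 0 + 11 = 11. Reached multiple(s) of 4: 4, 8 -> fragments 1-2 completed (2 total).
Step 2: advance 6 -> fork_pos = 11 + 6 = 17. Reached multiple(s) of 4: 12, 16 -> fragments 3-4 completed (4 total).
Step 3: advance 4 -> fork_pos = 17 + 4 = 21. Reached multiple(s) of 4: 20 -> fragment 5 completed (5 total).
Final fork_pos = 21, so 5 fragment(s) are complete. Build each: template segment -> complement -> reverse.
Fragment 1: template[0:4] = ACCT -> complement TGGA -> reversed AGGT
Fragment 2: template[4:8] = TTTG -> complement AAAC -> reversed CAAA
Fragment 3: template[8:12] = TTCA -> complement AAGT -> reversed TGAA
Fragment 4: template[12:16] = TACG -> complement ATGC -> reversed CGTA
Fragment 5: template[16:20] = CTTG -> complement GAAC -> reversed CAAG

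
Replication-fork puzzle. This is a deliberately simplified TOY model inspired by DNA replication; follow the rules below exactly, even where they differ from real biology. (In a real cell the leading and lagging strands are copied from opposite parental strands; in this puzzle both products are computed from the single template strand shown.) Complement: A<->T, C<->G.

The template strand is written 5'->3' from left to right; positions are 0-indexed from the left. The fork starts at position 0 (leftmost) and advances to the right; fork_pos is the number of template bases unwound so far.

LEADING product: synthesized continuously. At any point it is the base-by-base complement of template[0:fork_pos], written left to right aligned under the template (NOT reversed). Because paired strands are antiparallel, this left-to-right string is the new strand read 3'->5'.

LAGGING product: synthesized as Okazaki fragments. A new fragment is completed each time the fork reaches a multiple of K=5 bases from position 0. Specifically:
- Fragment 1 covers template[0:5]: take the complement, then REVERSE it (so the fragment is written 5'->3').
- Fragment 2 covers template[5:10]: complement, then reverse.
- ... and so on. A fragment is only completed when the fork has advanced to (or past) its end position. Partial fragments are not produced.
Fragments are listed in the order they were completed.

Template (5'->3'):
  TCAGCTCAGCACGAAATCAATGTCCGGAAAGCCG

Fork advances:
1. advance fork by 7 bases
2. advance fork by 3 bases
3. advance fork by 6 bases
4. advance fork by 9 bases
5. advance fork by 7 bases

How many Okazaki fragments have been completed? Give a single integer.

Step 1: advance 7 -> fork_pos = 0 + 7 = 7. Reached multiple(s) of 5: 5 -> fragment 1 completed (1 total).
Step 2: advance 3 -> fork_pos = 7 + 3 = 10. Reached multiple(s) of 5: 10 -> fragment 2 completed (2 total).
Step 3: advance 6 -> fork_pos = 10 + 6 = 16. Reached multiple(s) of 5: 15 -> fragment 3 completed (3 total).
Step 4: advance 9 -> fork_pos = 16 + 9 = 25. Reached multiple(s) of 5: 20, 25 -> fragments 4-5 completed (5 total).
Step 5: advance 7 -> fork_pos = 25 + 7 = 32. Reached multiple(s) of 5: 30 -> fragment 6 completed (6 total).
Check: final fork_pos = 32; the multiples of 5 that are <= 32 are 5..30 -> 32 // 5 = 6 completed fragment(s).

Answer: 6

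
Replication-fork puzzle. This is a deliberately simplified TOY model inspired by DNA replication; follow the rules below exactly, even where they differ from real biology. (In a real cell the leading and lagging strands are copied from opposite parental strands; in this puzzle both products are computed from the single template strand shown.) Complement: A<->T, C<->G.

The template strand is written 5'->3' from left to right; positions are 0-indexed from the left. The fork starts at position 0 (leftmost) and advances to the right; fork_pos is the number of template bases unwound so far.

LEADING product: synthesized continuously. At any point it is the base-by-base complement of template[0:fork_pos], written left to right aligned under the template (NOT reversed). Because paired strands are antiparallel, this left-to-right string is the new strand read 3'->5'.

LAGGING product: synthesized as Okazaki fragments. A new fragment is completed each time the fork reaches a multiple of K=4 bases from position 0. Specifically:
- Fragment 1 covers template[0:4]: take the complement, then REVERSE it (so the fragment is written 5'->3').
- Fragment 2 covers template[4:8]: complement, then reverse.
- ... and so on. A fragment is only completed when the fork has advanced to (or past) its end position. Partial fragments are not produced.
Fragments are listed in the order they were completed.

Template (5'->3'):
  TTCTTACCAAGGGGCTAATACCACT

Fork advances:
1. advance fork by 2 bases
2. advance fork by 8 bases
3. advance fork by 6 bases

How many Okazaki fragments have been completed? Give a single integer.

Answer: 4

Derivation:
Step 1: advance 2 -> fork_pos = 0 + 2 = 2. Next multiple of 4 is 4 (not reached); still 0 fragment(s).
Step 2: advance 8 -> fork_pos = 2 + 8 = 10. Reached multiple(s) of 4: 4, 8 -> fragments 1-2 completed (2 total).
Step 3: advance 6 -> fork_pos = 10 + 6 = 16. Reached multiple(s) of 4: 12, 16 -> fragments 3-4 completed (4 total).
Check: final fork_pos = 16; the multiples of 4 that are <= 16 are 4..16 -> 16 // 4 = 4 completed fragment(s).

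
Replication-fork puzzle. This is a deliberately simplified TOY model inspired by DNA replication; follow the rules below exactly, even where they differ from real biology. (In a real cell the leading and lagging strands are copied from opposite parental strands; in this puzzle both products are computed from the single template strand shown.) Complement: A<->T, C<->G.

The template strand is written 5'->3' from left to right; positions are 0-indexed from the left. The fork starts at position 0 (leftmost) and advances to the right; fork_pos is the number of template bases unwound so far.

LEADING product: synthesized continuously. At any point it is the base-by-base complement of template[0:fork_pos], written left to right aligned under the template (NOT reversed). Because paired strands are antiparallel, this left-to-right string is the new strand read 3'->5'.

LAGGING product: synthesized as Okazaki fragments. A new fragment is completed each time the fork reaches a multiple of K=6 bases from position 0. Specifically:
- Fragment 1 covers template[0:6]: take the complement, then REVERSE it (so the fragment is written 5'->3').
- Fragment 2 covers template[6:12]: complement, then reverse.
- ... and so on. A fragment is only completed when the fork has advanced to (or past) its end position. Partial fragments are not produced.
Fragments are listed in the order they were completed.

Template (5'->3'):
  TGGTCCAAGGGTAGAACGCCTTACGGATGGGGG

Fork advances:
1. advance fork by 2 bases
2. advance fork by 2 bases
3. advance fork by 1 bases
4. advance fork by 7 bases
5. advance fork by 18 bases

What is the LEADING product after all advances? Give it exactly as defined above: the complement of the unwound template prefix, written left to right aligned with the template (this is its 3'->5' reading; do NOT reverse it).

Step 1: advance 2 -> fork_pos = 0 + 2 = 2.
Step 2: advance 2 -> fork_pos = 2 + 2 = 4.
Step 3: advance 1 -> fork_pos = 4 + 1 = 5.
Step 4: advance 7 -> fork_pos = 5 + 7 = 12.
Step 5: advance 18 -> fork_pos = 12 + 18 = 30.
Unwound prefix: template[0:30] = TGGTCCAAGGGTAGAACGCCTTACGGATGG
Complement it base by base (A<->T, C<->G), keeping left-to-right order:
  [0:5] TGGTC -> ACCAG
  [5:10] CAAGG -> GTTCC
  [10:15] GTAGA -> CATCT
  [15:20] ACGCC -> TGCGG
  [20:25] TTACG -> AATGC
  [25:30] GATGG -> CTACC
Concatenate: ACCAGGTTCCCATCTTGCGGAATGCCTACC (length 30; written aligned with the template, i.e. 3'->5').

Answer: ACCAGGTTCCCATCTTGCGGAATGCCTACC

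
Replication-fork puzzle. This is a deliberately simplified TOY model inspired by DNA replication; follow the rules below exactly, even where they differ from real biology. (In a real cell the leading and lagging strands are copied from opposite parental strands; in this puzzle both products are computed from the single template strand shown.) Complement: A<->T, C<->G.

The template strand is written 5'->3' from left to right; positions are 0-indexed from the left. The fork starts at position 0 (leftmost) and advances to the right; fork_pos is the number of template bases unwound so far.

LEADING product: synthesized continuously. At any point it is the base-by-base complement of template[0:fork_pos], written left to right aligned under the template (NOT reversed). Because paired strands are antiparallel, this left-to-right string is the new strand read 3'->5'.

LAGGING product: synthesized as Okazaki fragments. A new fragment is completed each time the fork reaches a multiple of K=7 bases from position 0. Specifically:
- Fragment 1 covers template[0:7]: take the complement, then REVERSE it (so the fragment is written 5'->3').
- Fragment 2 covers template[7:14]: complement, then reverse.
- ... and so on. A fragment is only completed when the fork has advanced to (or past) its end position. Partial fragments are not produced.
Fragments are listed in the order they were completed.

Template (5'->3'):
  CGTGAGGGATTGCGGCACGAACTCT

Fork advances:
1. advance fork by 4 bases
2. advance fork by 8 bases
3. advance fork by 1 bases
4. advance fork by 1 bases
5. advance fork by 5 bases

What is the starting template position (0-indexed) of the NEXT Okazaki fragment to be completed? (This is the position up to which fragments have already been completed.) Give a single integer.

Step 1: advance 4 -> fork_pos = 0 + 4 = 4. Next multiple of 7 is 7 (not reached); still 0 fragment(s).
Step 2: advance 8 -> fork_pos = 4 + 8 = 12. Reached multiple(s) of 7: 7 -> fragment 1 completed (1 total).
Step 3: advance 1 -> fork_pos = 12 + 1 = 13. Next multiple of 7 is 14 (not reached); still 1 fragment(s).
Step 4: advance 1 -> fork_pos = 13 + 1 = 14. Reached multiple(s) of 7: 14 -> fragment 2 completed (2 total).
Step 5: advance 5 -> fork_pos = 14 + 5 = 19. Next multiple of 7 is 21 (not reached); still 2 fragment(s).
2 fragment(s) completed, covering template[0:14] (2 x 7 = 14). The next fragment, fragment 3, covers template[14:21], so it starts at position 14.

Answer: 14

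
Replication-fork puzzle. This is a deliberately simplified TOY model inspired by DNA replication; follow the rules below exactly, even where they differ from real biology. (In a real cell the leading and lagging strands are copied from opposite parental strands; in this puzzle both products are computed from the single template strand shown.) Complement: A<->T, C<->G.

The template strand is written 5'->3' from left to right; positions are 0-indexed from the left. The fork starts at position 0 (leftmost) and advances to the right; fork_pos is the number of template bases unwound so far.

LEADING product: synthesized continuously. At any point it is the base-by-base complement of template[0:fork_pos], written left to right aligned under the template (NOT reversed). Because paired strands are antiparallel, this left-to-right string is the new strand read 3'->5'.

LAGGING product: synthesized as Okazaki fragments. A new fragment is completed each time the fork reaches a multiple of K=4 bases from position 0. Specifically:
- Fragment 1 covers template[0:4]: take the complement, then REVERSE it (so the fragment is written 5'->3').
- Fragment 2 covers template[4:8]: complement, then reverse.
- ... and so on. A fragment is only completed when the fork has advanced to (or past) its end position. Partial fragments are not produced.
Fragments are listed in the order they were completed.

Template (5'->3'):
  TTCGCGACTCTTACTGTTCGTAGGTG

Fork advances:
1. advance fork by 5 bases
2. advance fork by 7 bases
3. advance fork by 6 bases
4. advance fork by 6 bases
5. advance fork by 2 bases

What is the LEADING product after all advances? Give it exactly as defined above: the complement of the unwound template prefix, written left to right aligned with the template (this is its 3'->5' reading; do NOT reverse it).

Answer: AAGCGCTGAGAATGACAAGCATCCAC

Derivation:
Step 1: advance 5 -> fork_pos = 0 + 5 = 5.
Step 2: advance 7 -> fork_pos = 5 + 7 = 12.
Step 3: advance 6 -> fork_pos = 12 + 6 = 18.
Step 4: advance 6 -> fork_pos = 18 + 6 = 24.
Step 5: advance 2 -> fork_pos = 24 + 2 = 26.
Unwound prefix: template[0:26] = TTCGCGACTCTTACTGTTCGTAGGTG
Complement it base by base (A<->T, C<->G), keeping left-to-right order:
  [0:5] TTCGC -> AAGCG
  [5:10] GACTC -> CTGAG
  [10:15] TTACT -> AATGA
  [15:20] GTTCG -> CAAGC
  [20:25] TAGGT -> ATCCA
  [25:26] G -> C
Concatenate: AAGCGCTGAGAATGACAAGCATCCAC (length 26; written aligned with the template, i.e. 3'->5').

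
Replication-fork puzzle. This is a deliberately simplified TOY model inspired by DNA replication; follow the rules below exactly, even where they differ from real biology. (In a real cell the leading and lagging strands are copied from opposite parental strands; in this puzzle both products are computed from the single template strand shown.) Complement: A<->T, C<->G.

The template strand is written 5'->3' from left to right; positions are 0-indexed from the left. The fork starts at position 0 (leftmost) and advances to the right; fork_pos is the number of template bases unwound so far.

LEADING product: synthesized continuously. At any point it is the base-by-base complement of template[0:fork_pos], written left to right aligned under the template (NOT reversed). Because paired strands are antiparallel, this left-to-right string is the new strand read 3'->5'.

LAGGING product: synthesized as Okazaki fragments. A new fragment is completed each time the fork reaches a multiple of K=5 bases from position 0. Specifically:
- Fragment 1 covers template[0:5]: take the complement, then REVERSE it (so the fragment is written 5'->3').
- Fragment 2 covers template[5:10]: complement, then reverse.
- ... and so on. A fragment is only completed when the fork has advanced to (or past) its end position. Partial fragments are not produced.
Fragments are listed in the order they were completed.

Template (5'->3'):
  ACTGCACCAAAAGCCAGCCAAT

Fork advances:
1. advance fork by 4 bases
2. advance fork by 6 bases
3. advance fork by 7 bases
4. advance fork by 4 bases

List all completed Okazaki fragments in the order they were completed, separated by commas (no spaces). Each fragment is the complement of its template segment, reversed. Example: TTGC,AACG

Answer: GCAGT,TTGGT,GGCTT,TGGCT

Derivation:
Step 1: advance 4 -> fork_pos = 0 + 4 = 4. Next multiple of 5 is 5 (not reached); still 0 fragment(s).
Step 2: advance 6 -> fork_pos = 4 + 6 = 10. Reached multiple(s) of 5: 5, 10 -> fragments 1-2 completed (2 total).
Step 3: advance 7 -> fork_pos = 10 + 7 = 17. Reached multiple(s) of 5: 15 -> fragment 3 completed (3 total).
Step 4: advance 4 -> fork_pos = 17 + 4 = 21. Reached multiple(s) of 5: 20 -> fragment 4 completed (4 total).
Final fork_pos = 21, so 4 fragment(s) are complete. Build each: template segment -> complement -> reverse.
Fragment 1: template[0:5] = ACTGC -> complement TGACG -> reversed GCAGT
Fragment 2: template[5:10] = ACCAA -> complement TGGTT -> reversed TTGGT
Fragment 3: template[10:15] = AAGCC -> complement TTCGG -> reversed GGCTT
Fragment 4: template[15:20] = AGCCA -> complement TCGGT -> reversed TGGCT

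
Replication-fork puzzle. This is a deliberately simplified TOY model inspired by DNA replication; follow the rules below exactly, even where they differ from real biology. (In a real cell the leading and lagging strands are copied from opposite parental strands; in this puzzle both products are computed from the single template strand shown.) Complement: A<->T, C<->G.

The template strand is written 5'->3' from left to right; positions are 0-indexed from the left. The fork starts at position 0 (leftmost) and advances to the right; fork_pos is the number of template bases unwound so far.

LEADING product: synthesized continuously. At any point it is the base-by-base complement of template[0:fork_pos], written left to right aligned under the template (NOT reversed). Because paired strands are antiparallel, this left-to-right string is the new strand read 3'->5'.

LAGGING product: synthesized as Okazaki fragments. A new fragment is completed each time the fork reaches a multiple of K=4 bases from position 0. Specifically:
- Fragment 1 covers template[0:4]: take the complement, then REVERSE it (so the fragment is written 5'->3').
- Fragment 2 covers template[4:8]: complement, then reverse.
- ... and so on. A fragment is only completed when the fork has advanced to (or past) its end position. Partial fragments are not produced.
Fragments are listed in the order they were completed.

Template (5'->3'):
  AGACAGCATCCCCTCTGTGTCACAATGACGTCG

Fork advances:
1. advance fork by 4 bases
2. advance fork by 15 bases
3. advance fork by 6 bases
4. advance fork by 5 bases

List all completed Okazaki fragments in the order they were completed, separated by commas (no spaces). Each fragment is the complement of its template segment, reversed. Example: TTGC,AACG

Answer: GTCT,TGCT,GGGA,AGAG,ACAC,TGTG,TCAT

Derivation:
Step 1: advance 4 -> fork_pos = 0 + 4 = 4. Reached multiple(s) of 4: 4 -> fragment 1 completed (1 total).
Step 2: advance 15 -> fork_pos = 4 + 15 = 19. Reached multiple(s) of 4: 8, 12, 16 -> fragments 2-4 completed (4 total).
Step 3: advance 6 -> fork_pos = 19 + 6 = 25. Reached multiple(s) of 4: 20, 24 -> fragments 5-6 completed (6 total).
Step 4: advance 5 -> fork_pos = 25 + 5 = 30. Reached multiple(s) of 4: 28 -> fragment 7 completed (7 total).
Final fork_pos = 30, so 7 fragment(s) are complete. Build each: template segment -> complement -> reverse.
Fragment 1: template[0:4] = AGAC -> complement TCTG -> reversed GTCT
Fragment 2: template[4:8] = AGCA -> complement TCGT -> reversed TGCT
Fragment 3: template[8:12] = TCCC -> complement AGGG -> reversed GGGA
Fragment 4: template[12:16] = CTCT -> complement GAGA -> reversed AGAG
Fragment 5: template[16:20] = GTGT -> complement CACA -> reversed ACAC
Fragment 6: template[20:24] = CACA -> complement GTGT -> reversed TGTG
Fragment 7: template[24:28] = ATGA -> complement TACT -> reversed TCAT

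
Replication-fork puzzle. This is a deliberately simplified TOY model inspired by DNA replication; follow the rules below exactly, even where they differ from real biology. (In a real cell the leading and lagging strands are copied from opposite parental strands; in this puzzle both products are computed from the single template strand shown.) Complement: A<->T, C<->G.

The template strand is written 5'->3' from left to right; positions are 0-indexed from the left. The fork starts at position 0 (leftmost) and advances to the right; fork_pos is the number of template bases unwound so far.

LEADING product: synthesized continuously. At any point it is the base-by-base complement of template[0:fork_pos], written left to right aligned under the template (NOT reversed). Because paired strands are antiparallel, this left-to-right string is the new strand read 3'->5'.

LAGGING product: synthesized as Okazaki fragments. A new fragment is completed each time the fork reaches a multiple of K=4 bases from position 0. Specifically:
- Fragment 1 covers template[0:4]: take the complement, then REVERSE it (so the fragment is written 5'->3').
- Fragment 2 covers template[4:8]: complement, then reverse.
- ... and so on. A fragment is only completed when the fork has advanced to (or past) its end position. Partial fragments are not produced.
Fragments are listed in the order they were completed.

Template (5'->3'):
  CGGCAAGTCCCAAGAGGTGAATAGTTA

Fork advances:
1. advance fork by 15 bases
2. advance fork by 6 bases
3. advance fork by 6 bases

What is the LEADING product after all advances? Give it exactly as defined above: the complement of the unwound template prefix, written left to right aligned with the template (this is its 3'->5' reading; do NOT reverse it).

Step 1: advance 15 -> fork_pos = 0 + 15 = 15.
Step 2: advance 6 -> fork_pos = 15 + 6 = 21.
Step 3: advance 6 -> fork_pos = 21 + 6 = 27.
Unwound prefix: template[0:27] = CGGCAAGTCCCAAGAGGTGAATAGTTA
Complement it base by base (A<->T, C<->G), keeping left-to-right order:
  [0:5] CGGCA -> GCCGT
  [5:10] AGTCC -> TCAGG
  [10:15] CAAGA -> GTTCT
  [15:20] GGTGA -> CCACT
  [20:25] ATAGT -> TATCA
  [25:27] TA -> AT
Concatenate: GCCGTTCAGGGTTCTCCACTTATCAAT (length 27; written aligned with the template, i.e. 3'->5').

Answer: GCCGTTCAGGGTTCTCCACTTATCAAT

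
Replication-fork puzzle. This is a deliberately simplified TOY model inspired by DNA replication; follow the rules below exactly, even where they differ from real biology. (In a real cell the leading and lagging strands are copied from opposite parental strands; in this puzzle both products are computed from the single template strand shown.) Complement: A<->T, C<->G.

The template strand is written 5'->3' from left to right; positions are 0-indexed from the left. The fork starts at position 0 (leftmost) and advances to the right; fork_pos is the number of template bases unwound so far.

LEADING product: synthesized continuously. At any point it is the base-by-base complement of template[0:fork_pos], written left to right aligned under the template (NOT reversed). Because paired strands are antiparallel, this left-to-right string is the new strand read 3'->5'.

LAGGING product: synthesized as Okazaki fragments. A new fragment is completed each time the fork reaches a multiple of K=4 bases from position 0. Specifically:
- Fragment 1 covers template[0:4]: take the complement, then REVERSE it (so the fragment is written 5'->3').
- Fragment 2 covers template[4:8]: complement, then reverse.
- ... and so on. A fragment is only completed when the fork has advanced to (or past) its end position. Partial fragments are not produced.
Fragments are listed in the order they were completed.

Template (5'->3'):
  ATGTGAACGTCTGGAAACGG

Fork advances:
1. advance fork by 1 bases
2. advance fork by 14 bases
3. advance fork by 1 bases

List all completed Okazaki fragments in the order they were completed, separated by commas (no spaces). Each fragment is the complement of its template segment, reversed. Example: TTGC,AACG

Answer: ACAT,GTTC,AGAC,TTCC

Derivation:
Step 1: advance 1 -> fork_pos = 0 + 1 = 1. Next multiple of 4 is 4 (not reached); still 0 fragment(s).
Step 2: advance 14 -> fork_pos = 1 + 14 = 15. Reached multiple(s) of 4: 4, 8, 12 -> fragments 1-3 completed (3 total).
Step 3: advance 1 -> fork_pos = 15 + 1 = 16. Reached multiple(s) of 4: 16 -> fragment 4 completed (4 total).
Final fork_pos = 16, so 4 fragment(s) are complete. Build each: template segment -> complement -> reverse.
Fragment 1: template[0:4] = ATGT -> complement TACA -> reversed ACAT
Fragment 2: template[4:8] = GAAC -> complement CTTG -> reversed GTTC
Fragment 3: template[8:12] = GTCT -> complement CAGA -> reversed AGAC
Fragment 4: template[12:16] = GGAA -> complement CCTT -> reversed TTCC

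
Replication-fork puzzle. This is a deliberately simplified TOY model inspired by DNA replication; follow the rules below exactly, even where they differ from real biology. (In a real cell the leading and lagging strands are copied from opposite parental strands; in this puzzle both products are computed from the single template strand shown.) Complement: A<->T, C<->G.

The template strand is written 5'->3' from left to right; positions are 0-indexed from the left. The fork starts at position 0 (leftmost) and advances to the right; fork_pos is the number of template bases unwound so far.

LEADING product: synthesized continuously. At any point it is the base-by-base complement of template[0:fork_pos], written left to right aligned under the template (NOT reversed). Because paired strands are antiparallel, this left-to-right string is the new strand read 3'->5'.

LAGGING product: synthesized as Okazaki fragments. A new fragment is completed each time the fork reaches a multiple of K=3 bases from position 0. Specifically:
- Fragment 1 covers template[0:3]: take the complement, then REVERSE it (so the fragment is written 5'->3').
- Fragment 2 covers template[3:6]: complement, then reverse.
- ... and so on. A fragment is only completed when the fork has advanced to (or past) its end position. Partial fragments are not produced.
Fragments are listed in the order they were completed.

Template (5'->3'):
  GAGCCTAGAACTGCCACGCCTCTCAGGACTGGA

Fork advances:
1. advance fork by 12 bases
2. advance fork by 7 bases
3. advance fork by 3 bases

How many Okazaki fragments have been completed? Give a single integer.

Answer: 7

Derivation:
Step 1: advance 12 -> fork_pos = 0 + 12 = 12. Reached multiple(s) of 3: 3, 6, 9, 12 -> fragments 1-4 completed (4 total).
Step 2: advance 7 -> fork_pos = 12 + 7 = 19. Reached multiple(s) of 3: 15, 18 -> fragments 5-6 completed (6 total).
Step 3: advance 3 -> fork_pos = 19 + 3 = 22. Reached multiple(s) of 3: 21 -> fragment 7 completed (7 total).
Check: final fork_pos = 22; the multiples of 3 that are <= 22 are 3..21 -> 22 // 3 = 7 completed fragment(s).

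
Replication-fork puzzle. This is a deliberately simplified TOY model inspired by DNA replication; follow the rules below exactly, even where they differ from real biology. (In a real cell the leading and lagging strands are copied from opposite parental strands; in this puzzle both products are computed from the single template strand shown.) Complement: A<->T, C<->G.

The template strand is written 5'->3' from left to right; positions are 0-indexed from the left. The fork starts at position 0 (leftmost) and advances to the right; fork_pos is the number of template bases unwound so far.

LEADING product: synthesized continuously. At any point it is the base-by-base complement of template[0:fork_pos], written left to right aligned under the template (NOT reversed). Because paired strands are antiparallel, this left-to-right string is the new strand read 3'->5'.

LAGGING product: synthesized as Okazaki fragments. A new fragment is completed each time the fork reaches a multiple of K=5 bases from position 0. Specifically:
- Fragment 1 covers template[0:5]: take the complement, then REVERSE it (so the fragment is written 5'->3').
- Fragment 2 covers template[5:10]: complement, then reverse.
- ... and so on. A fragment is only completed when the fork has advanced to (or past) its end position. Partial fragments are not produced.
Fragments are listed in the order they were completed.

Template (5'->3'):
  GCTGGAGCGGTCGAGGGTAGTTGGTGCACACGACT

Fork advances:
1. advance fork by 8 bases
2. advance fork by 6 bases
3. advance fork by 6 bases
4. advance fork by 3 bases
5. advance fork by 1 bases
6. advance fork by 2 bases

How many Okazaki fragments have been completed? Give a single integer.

Step 1: advance 8 -> fork_pos = 0 + 8 = 8. Reached multiple(s) of 5: 5 -> fragment 1 completed (1 total).
Step 2: advance 6 -> fork_pos = 8 + 6 = 14. Reached multiple(s) of 5: 10 -> fragment 2 completed (2 total).
Step 3: advance 6 -> fork_pos = 14 + 6 = 20. Reached multiple(s) of 5: 15, 20 -> fragments 3-4 completed (4 total).
Step 4: advance 3 -> fork_pos = 20 + 3 = 23. Next multiple of 5 is 25 (not reached); still 4 fragment(s).
Step 5: advance 1 -> fork_pos = 23 + 1 = 24. Next multiple of 5 is 25 (not reached); still 4 fragment(s).
Step 6: advance 2 -> fork_pos = 24 + 2 = 26. Reached multiple(s) of 5: 25 -> fragment 5 completed (5 total).
Check: final fork_pos = 26; the multiples of 5 that are <= 26 are 5..25 -> 26 // 5 = 5 completed fragment(s).

Answer: 5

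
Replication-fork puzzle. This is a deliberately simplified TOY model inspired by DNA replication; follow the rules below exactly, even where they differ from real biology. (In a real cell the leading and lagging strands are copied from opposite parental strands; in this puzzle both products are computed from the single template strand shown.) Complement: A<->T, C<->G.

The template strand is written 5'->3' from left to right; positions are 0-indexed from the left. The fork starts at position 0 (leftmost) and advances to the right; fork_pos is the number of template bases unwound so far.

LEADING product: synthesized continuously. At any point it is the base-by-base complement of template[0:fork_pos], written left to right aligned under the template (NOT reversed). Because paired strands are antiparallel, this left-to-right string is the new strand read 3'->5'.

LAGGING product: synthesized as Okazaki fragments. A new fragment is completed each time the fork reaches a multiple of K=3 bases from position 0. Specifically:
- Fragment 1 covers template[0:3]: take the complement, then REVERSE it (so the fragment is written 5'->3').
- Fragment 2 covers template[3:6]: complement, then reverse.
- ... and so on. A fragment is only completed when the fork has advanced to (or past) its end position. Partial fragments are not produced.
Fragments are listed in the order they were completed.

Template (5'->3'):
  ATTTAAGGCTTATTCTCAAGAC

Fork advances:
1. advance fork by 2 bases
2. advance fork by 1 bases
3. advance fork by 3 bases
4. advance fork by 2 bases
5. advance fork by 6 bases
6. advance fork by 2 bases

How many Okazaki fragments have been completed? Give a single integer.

Answer: 5

Derivation:
Step 1: advance 2 -> fork_pos = 0 + 2 = 2. Next multiple of 3 is 3 (not reached); still 0 fragment(s).
Step 2: advance 1 -> fork_pos = 2 + 1 = 3. Reached multiple(s) of 3: 3 -> fragment 1 completed (1 total).
Step 3: advance 3 -> fork_pos = 3 + 3 = 6. Reached multiple(s) of 3: 6 -> fragment 2 completed (2 total).
Step 4: advance 2 -> fork_pos = 6 + 2 = 8. Next multiple of 3 is 9 (not reached); still 2 fragment(s).
Step 5: advance 6 -> fork_pos = 8 + 6 = 14. Reached multiple(s) of 3: 9, 12 -> fragments 3-4 completed (4 total).
Step 6: advance 2 -> fork_pos = 14 + 2 = 16. Reached multiple(s) of 3: 15 -> fragment 5 completed (5 total).
Check: final fork_pos = 16; the multiples of 3 that are <= 16 are 3..15 -> 16 // 3 = 5 completed fragment(s).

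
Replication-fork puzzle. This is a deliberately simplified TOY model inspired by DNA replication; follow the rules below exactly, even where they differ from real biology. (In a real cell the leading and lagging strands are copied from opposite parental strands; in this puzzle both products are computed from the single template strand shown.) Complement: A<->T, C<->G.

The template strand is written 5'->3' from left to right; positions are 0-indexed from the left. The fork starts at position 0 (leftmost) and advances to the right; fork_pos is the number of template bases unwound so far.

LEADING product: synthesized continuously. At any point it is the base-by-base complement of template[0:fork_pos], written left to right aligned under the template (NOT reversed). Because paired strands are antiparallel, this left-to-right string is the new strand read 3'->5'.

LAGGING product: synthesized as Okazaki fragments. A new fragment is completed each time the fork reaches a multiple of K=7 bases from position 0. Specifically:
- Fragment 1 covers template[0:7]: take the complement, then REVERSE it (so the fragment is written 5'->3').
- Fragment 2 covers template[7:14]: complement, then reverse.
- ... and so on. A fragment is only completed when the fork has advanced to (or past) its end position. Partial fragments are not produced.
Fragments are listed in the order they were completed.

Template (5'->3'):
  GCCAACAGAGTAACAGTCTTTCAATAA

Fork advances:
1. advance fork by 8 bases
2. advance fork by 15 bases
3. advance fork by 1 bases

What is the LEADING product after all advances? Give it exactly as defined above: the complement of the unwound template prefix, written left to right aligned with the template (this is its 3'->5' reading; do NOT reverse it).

Answer: CGGTTGTCTCATTGTCAGAAAGTT

Derivation:
Step 1: advance 8 -> fork_pos = 0 + 8 = 8.
Step 2: advance 15 -> fork_pos = 8 + 15 = 23.
Step 3: advance 1 -> fork_pos = 23 + 1 = 24.
Unwound prefix: template[0:24] = GCCAACAGAGTAACAGTCTTTCAA
Complement it base by base (A<->T, C<->G), keeping left-to-right order:
  [0:5] GCCAA -> CGGTT
  [5:10] CAGAG -> GTCTC
  [10:15] TAACA -> ATTGT
  [15:20] GTCTT -> CAGAA
  [20:24] TCAA -> AGTT
Concatenate: CGGTTGTCTCATTGTCAGAAAGTT (length 24; written aligned with the template, i.e. 3'->5').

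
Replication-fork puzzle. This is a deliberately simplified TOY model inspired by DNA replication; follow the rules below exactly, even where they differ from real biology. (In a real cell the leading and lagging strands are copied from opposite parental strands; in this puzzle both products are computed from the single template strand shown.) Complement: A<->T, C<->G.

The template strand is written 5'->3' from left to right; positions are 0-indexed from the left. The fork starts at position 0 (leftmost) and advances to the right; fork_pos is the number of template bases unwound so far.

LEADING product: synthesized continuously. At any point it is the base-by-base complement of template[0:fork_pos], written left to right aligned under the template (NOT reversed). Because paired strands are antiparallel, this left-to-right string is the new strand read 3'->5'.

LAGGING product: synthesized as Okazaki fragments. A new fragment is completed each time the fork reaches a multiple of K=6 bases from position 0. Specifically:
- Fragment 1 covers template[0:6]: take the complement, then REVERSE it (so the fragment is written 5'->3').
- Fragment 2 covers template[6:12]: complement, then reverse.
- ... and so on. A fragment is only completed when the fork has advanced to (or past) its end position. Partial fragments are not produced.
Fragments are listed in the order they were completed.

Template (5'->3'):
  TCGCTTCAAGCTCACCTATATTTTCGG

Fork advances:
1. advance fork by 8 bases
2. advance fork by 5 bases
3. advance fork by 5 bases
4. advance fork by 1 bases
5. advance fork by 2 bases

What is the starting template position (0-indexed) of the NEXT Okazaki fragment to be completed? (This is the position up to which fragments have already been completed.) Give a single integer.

Answer: 18

Derivation:
Step 1: advance 8 -> fork_pos = 0 + 8 = 8. Reached multiple(s) of 6: 6 -> fragment 1 completed (1 total).
Step 2: advance 5 -> fork_pos = 8 + 5 = 13. Reached multiple(s) of 6: 12 -> fragment 2 completed (2 total).
Step 3: advance 5 -> fork_pos = 13 + 5 = 18. Reached multiple(s) of 6: 18 -> fragment 3 completed (3 total).
Step 4: advance 1 -> fork_pos = 18 + 1 = 19. Next multiple of 6 is 24 (not reached); still 3 fragment(s).
Step 5: advance 2 -> fork_pos = 19 + 2 = 21. Next multiple of 6 is 24 (not reached); still 3 fragment(s).
3 fragment(s) completed, covering template[0:18] (3 x 6 = 18). The next fragment, fragment 4, covers template[18:24], so it starts at position 18.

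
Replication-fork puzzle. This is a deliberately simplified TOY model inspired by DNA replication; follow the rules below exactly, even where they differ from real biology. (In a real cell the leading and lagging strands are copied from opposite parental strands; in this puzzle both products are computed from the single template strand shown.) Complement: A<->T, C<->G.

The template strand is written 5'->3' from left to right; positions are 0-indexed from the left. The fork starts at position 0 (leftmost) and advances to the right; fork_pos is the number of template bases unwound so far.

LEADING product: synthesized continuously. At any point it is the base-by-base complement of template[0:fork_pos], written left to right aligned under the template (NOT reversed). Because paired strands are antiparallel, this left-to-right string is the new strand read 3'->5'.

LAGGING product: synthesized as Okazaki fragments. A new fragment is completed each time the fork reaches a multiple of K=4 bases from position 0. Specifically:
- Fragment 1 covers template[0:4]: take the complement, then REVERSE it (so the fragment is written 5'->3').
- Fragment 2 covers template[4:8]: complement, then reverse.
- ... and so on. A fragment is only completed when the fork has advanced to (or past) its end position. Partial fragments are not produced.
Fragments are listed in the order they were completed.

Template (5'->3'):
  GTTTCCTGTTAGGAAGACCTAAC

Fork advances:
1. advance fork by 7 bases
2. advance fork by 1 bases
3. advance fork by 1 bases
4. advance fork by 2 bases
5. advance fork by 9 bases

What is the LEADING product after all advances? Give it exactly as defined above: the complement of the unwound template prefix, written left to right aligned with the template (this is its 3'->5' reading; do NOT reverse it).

Answer: CAAAGGACAATCCTTCTGGA

Derivation:
Step 1: advance 7 -> fork_pos = 0 + 7 = 7.
Step 2: advance 1 -> fork_pos = 7 + 1 = 8.
Step 3: advance 1 -> fork_pos = 8 + 1 = 9.
Step 4: advance 2 -> fork_pos = 9 + 2 = 11.
Step 5: advance 9 -> fork_pos = 11 + 9 = 20.
Unwound prefix: template[0:20] = GTTTCCTGTTAGGAAGACCT
Complement it base by base (A<->T, C<->G), keeping left-to-right order:
  [0:5] GTTTC -> CAAAG
  [5:10] CTGTT -> GACAA
  [10:15] AGGAA -> TCCTT
  [15:20] GACCT -> CTGGA
Concatenate: CAAAGGACAATCCTTCTGGA (length 20; written aligned with the template, i.e. 3'->5').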